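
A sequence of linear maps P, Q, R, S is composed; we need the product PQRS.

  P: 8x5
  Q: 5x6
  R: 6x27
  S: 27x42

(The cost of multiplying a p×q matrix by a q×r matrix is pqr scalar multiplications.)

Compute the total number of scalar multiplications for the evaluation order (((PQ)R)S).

(PQ): 8×5 by 5×6 → 8×6, cost 8·5·6 = 240
((PQ)R): 8×6 by 6×27 → 8×27, cost 8·6·27 = 1296; cumulative 1536
(((PQ)R)S): 8×27 by 27×42 → 8×42, cost 8·27·42 = 9072; cumulative 10608
Total: 10608 scalar multiplications.

10608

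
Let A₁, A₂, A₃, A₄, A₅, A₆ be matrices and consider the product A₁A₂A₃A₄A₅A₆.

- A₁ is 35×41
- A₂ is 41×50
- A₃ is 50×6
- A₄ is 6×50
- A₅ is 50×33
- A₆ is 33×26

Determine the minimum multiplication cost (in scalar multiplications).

Adjacent pairs: A₁A₂ = 35·41·50 = 71750; A₂A₃ = 41·50·6 = 12300; A₃A₄ = 50·6·50 = 15000; A₄A₅ = 6·50·33 = 9900; A₅A₆ = 50·33·26 = 42900.
Length 3: A₁..A₃: k=1: 0+12300+35·41·6=20910; k=2: 71750+0+35·50·6=82250 → min 20910 | A₂..A₄: k=2: 0+15000+41·50·50=117500; k=3: 12300+0+41·6·50=24600 → min 24600 | A₃..A₅: k=3: 0+9900+50·6·33=19800; k=4: 15000+0+50·50·33=97500 → min 19800 | A₄..A₆: k=4: 0+42900+6·50·26=50700; k=5: 9900+0+6·33·26=15048 → min 15048.
Length 4: A₁..A₄: k=1: 0+24600+35·41·50=96350; k=2: 71750+15000+35·50·50=174250; k=3: 20910+0+35·6·50=31410 → min 31410 | A₂..A₅: k=2: 0+19800+41·50·33=87450; k=3: 12300+9900+41·6·33=30318; k=4: 24600+0+41·50·33=92250 → min 30318 | A₃..A₆: k=3: 0+15048+50·6·26=22848; k=4: 15000+42900+50·50·26=122900; k=5: 19800+0+50·33·26=62700 → min 22848.
Length 5: A₁..A₅: k=1: 0+30318+35·41·33=77673; k=2: 71750+19800+35·50·33=149300; k=3: 20910+9900+35·6·33=37740; k=4: 31410+0+35·50·33=89160 → min 37740 | A₂..A₆: k=2: 0+22848+41·50·26=76148; k=3: 12300+15048+41·6·26=33744; k=4: 24600+42900+41·50·26=120800; k=5: 30318+0+41·33·26=65496 → min 33744.
Length 6: A₁..A₆: k=1: 0+33744+35·41·26=71054; k=2: 71750+22848+35·50·26=140098; k=3: 20910+15048+35·6·26=41418; k=4: 31410+42900+35·50·26=119810; k=5: 37740+0+35·33·26=67770 → min 41418.
Optimal order: ((A₁(A₂A₃))((A₄A₅)A₆)) with cost 41418.

41418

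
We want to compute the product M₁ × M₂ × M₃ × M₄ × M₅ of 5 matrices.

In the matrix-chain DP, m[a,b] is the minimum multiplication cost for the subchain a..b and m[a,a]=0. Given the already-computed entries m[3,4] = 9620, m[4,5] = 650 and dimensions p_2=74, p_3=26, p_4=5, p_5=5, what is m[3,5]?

10270

m[3,5] = min over k∈[3,4] of m[3,k]+m[k+1,5]+p_{2}·p_k·p_{5}.
k=3: 0 + 650 + 74·26·5 = 10270; k=4: 9620 + 0 + 74·5·5 = 11470.
Minimum: 10270 at k=3.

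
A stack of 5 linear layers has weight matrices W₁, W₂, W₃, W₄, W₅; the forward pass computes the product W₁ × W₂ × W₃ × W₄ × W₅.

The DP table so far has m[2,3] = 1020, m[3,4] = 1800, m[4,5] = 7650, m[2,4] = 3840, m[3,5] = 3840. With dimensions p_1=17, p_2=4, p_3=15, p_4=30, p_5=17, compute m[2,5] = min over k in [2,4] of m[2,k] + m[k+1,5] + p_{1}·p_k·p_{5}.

m[2,5] = min over k∈[2,4] of m[2,k]+m[k+1,5]+p_{1}·p_k·p_{5}.
k=2: 0 + 3840 + 17·4·17 = 4996; k=3: 1020 + 7650 + 17·15·17 = 13005; k=4: 3840 + 0 + 17·30·17 = 12510.
Minimum: 4996 at k=2.

4996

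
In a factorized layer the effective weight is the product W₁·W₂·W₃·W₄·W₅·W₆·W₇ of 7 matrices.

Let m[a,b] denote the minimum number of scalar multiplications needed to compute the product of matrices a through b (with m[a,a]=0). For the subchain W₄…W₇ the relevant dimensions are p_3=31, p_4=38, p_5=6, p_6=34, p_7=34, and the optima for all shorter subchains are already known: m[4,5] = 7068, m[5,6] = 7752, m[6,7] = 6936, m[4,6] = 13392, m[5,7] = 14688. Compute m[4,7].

20328

m[4,7] = min over k∈[4,6] of m[4,k]+m[k+1,7]+p_{3}·p_k·p_{7}.
k=4: 0 + 14688 + 31·38·34 = 54740; k=5: 7068 + 6936 + 31·6·34 = 20328; k=6: 13392 + 0 + 31·34·34 = 49228.
Minimum: 20328 at k=5.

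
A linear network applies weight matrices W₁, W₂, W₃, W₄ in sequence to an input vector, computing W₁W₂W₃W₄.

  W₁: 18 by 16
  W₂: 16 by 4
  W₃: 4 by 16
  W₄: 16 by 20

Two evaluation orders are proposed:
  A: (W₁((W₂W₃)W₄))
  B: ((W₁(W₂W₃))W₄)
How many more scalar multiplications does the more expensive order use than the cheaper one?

Order A = (W₁((W₂W₃)W₄)): (W₂W₃): 16×4 by 4×16 → 16×16, cost 16·4·16 = 1024; ((W₂W₃)W₄): 16×16 by 16×20 → 16×20, cost 16·16·20 = 5120; cumulative 6144; (W₁((W₂W₃)W₄)): 18×16 by 16×20 → 18×20, cost 18·16·20 = 5760; cumulative 11904. Total 11904.
Order B = ((W₁(W₂W₃))W₄): (W₂W₃): 16×4 by 4×16 → 16×16, cost 16·4·16 = 1024; (W₁(W₂W₃)): 18×16 by 16×16 → 18×16, cost 18·16·16 = 4608; cumulative 5632; ((W₁(W₂W₃))W₄): 18×16 by 16×20 → 18×20, cost 18·16·20 = 5760; cumulative 11392. Total 11392.
Difference: |11904 − 11392| = 512.

512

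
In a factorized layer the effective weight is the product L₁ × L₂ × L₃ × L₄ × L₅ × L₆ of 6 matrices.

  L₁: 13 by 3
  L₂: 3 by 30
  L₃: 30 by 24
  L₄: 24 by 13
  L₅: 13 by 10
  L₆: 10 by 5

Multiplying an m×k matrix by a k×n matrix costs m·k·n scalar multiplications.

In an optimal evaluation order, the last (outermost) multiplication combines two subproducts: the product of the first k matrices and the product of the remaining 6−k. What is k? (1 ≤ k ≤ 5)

1

Adjacent pairs: L₁L₂ = 13·3·30 = 1170; L₂L₃ = 3·30·24 = 2160; L₃L₄ = 30·24·13 = 9360; L₄L₅ = 24·13·10 = 3120; L₅L₆ = 13·10·5 = 650.
Length 3: L₁..L₃: k=1: 0+2160+13·3·24=3096; k=2: 1170+0+13·30·24=10530 → min 3096 | L₂..L₄: k=2: 0+9360+3·30·13=10530; k=3: 2160+0+3·24·13=3096 → min 3096 | L₃..L₅: k=3: 0+3120+30·24·10=10320; k=4: 9360+0+30·13·10=13260 → min 10320 | L₄..L₆: k=4: 0+650+24·13·5=2210; k=5: 3120+0+24·10·5=4320 → min 2210.
Length 4: L₁..L₄: k=1: 0+3096+13·3·13=3603; k=2: 1170+9360+13·30·13=15600; k=3: 3096+0+13·24·13=7152 → min 3603 | L₂..L₅: k=2: 0+10320+3·30·10=11220; k=3: 2160+3120+3·24·10=6000; k=4: 3096+0+3·13·10=3486 → min 3486 | L₃..L₆: k=3: 0+2210+30·24·5=5810; k=4: 9360+650+30·13·5=11960; k=5: 10320+0+30·10·5=11820 → min 5810.
Length 5: L₁..L₅: k=1: 0+3486+13·3·10=3876; k=2: 1170+10320+13·30·10=15390; k=3: 3096+3120+13·24·10=9336; k=4: 3603+0+13·13·10=5293 → min 3876 | L₂..L₆: k=2: 0+5810+3·30·5=6260; k=3: 2160+2210+3·24·5=4730; k=4: 3096+650+3·13·5=3941; k=5: 3486+0+3·10·5=3636 → min 3636.
Top-level splits: k=1: (L₁..L₁)·(L₂..L₆) → 0+3636+13·3·5 = 3831; k=2: (L₁..L₂)·(L₃..L₆) → 1170+5810+13·30·5 = 8930; k=3: (L₁..L₃)·(L₄..L₆) → 3096+2210+13·24·5 = 6866; k=4: (L₁..L₄)·(L₅..L₆) → 3603+650+13·13·5 = 5098; k=5: (L₁..L₅)·(L₆..L₆) → 3876+0+13·10·5 = 4526.
Best split is after L₁, i.e. k = 1.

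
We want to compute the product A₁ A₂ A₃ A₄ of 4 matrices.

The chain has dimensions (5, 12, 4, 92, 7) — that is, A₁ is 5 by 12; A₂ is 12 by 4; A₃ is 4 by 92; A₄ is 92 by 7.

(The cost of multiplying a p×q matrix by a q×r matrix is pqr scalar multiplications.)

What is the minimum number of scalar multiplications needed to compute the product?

2956

Adjacent pairs: A₁A₂ = 5·12·4 = 240; A₂A₃ = 12·4·92 = 4416; A₃A₄ = 4·92·7 = 2576.
Length 3: A₁..A₃: k=1: 0+4416+5·12·92=9936; k=2: 240+0+5·4·92=2080 → min 2080 | A₂..A₄: k=2: 0+2576+12·4·7=2912; k=3: 4416+0+12·92·7=12144 → min 2912.
Length 4: A₁..A₄: k=1: 0+2912+5·12·7=3332; k=2: 240+2576+5·4·7=2956; k=3: 2080+0+5·92·7=5300 → min 2956.
Optimal order: ((A₁ A₂) (A₃ A₄)) with cost 2956.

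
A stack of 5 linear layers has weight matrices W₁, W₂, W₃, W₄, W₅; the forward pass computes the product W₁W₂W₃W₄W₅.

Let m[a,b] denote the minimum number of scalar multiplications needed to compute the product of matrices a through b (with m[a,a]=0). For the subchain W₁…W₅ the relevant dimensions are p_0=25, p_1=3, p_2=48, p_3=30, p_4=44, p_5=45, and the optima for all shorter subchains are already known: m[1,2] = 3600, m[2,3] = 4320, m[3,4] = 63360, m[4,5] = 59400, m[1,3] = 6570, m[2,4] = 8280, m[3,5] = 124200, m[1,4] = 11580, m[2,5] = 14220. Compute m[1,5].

17595

m[1,5] = min over k∈[1,4] of m[1,k]+m[k+1,5]+p_{0}·p_k·p_{5}.
k=1: 0 + 14220 + 25·3·45 = 17595; k=2: 3600 + 124200 + 25·48·45 = 181800; k=3: 6570 + 59400 + 25·30·45 = 99720; k=4: 11580 + 0 + 25·44·45 = 61080.
Minimum: 17595 at k=1.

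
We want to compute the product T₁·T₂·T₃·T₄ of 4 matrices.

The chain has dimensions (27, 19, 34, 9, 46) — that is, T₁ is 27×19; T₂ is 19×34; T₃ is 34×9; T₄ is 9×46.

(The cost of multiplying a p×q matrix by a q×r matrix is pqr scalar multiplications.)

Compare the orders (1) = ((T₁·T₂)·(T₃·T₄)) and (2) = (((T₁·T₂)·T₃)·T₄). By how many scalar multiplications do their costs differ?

Order (1) = ((T₁·T₂)·(T₃·T₄)): (T₁·T₂): 27×19 by 19×34 → 27×34, cost 27·19·34 = 17442; (T₃·T₄): 34×9 by 9×46 → 34×46, cost 34·9·46 = 14076; ((T₁·T₂)·(T₃·T₄)): 27×34 by 34×46 → 27×46, cost 27·34·46 = 42228; cumulative 73746. Total 73746.
Order (2) = (((T₁·T₂)·T₃)·T₄): (T₁·T₂): 27×19 by 19×34 → 27×34, cost 27·19·34 = 17442; ((T₁·T₂)·T₃): 27×34 by 34×9 → 27×9, cost 27·34·9 = 8262; cumulative 25704; (((T₁·T₂)·T₃)·T₄): 27×9 by 9×46 → 27×46, cost 27·9·46 = 11178; cumulative 36882. Total 36882.
Difference: |73746 − 36882| = 36864.

36864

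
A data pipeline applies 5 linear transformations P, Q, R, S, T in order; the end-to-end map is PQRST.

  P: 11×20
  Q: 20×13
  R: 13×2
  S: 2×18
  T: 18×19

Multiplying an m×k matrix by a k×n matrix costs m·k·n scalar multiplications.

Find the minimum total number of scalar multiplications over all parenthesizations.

Adjacent pairs: PQ = 11·20·13 = 2860; QR = 20·13·2 = 520; RS = 13·2·18 = 468; ST = 2·18·19 = 684.
Length 3: P..R: k=1: 0+520+11·20·2=960; k=2: 2860+0+11·13·2=3146 → min 960 | Q..S: k=2: 0+468+20·13·18=5148; k=3: 520+0+20·2·18=1240 → min 1240 | R..T: k=3: 0+684+13·2·19=1178; k=4: 468+0+13·18·19=4914 → min 1178.
Length 4: P..S: k=1: 0+1240+11·20·18=5200; k=2: 2860+468+11·13·18=5902; k=3: 960+0+11·2·18=1356 → min 1356 | Q..T: k=2: 0+1178+20·13·19=6118; k=3: 520+684+20·2·19=1964; k=4: 1240+0+20·18·19=8080 → min 1964.
Length 5: P..T: k=1: 0+1964+11·20·19=6144; k=2: 2860+1178+11·13·19=6755; k=3: 960+684+11·2·19=2062; k=4: 1356+0+11·18·19=5118 → min 2062.
Optimal order: ((P(QR))(ST)) with cost 2062.

2062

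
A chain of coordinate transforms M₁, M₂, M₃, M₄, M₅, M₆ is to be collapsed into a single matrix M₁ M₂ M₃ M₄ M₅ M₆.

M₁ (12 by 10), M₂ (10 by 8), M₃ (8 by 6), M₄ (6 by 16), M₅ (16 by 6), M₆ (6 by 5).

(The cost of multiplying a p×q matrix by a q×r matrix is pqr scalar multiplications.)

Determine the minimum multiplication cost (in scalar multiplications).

Adjacent pairs: M₁M₂ = 12·10·8 = 960; M₂M₃ = 10·8·6 = 480; M₃M₄ = 8·6·16 = 768; M₄M₅ = 6·16·6 = 576; M₅M₆ = 16·6·5 = 480.
Length 3: M₁..M₃: k=1: 0+480+12·10·6=1200; k=2: 960+0+12·8·6=1536 → min 1200 | M₂..M₄: k=2: 0+768+10·8·16=2048; k=3: 480+0+10·6·16=1440 → min 1440 | M₃..M₅: k=3: 0+576+8·6·6=864; k=4: 768+0+8·16·6=1536 → min 864 | M₄..M₆: k=4: 0+480+6·16·5=960; k=5: 576+0+6·6·5=756 → min 756.
Length 4: M₁..M₄: k=1: 0+1440+12·10·16=3360; k=2: 960+768+12·8·16=3264; k=3: 1200+0+12·6·16=2352 → min 2352 | M₂..M₅: k=2: 0+864+10·8·6=1344; k=3: 480+576+10·6·6=1416; k=4: 1440+0+10·16·6=2400 → min 1344 | M₃..M₆: k=3: 0+756+8·6·5=996; k=4: 768+480+8·16·5=1888; k=5: 864+0+8·6·5=1104 → min 996.
Length 5: M₁..M₅: k=1: 0+1344+12·10·6=2064; k=2: 960+864+12·8·6=2400; k=3: 1200+576+12·6·6=2208; k=4: 2352+0+12·16·6=3504 → min 2064 | M₂..M₆: k=2: 0+996+10·8·5=1396; k=3: 480+756+10·6·5=1536; k=4: 1440+480+10·16·5=2720; k=5: 1344+0+10·6·5=1644 → min 1396.
Length 6: M₁..M₆: k=1: 0+1396+12·10·5=1996; k=2: 960+996+12·8·5=2436; k=3: 1200+756+12·6·5=2316; k=4: 2352+480+12·16·5=3792; k=5: 2064+0+12·6·5=2424 → min 1996.
Optimal order: (M₁ (M₂ (M₃ ((M₄ M₅) M₆)))) with cost 1996.

1996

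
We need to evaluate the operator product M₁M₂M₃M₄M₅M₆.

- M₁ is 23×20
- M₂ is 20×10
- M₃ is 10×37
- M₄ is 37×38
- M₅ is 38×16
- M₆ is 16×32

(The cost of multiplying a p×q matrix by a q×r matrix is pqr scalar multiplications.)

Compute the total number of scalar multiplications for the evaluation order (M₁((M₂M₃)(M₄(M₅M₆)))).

110248

(M₂M₃): 20×10 by 10×37 → 20×37, cost 20·10·37 = 7400
(M₅M₆): 38×16 by 16×32 → 38×32, cost 38·16·32 = 19456
(M₄(M₅M₆)): 37×38 by 38×32 → 37×32, cost 37·38·32 = 44992; cumulative 64448
((M₂M₃)(M₄(M₅M₆))): 20×37 by 37×32 → 20×32, cost 20·37·32 = 23680; cumulative 95528
(M₁((M₂M₃)(M₄(M₅M₆)))): 23×20 by 20×32 → 23×32, cost 23·20·32 = 14720; cumulative 110248
Total: 110248 scalar multiplications.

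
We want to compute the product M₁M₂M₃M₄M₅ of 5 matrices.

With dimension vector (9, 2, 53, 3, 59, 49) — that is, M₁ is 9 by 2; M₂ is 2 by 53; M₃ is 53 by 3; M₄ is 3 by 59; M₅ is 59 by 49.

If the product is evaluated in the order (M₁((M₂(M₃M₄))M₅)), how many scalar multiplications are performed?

22299

(M₃M₄): 53×3 by 3×59 → 53×59, cost 53·3·59 = 9381
(M₂(M₃M₄)): 2×53 by 53×59 → 2×59, cost 2·53·59 = 6254; cumulative 15635
((M₂(M₃M₄))M₅): 2×59 by 59×49 → 2×49, cost 2·59·49 = 5782; cumulative 21417
(M₁((M₂(M₃M₄))M₅)): 9×2 by 2×49 → 9×49, cost 9·2·49 = 882; cumulative 22299
Total: 22299 scalar multiplications.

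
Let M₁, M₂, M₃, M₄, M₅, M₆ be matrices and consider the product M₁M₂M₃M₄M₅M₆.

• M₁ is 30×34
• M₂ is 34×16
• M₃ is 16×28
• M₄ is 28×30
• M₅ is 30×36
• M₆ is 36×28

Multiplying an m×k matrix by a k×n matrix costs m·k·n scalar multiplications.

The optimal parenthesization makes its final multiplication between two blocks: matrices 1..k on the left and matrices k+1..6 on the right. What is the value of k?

Adjacent pairs: M₁M₂ = 30·34·16 = 16320; M₂M₃ = 34·16·28 = 15232; M₃M₄ = 16·28·30 = 13440; M₄M₅ = 28·30·36 = 30240; M₅M₆ = 30·36·28 = 30240.
Length 3: M₁..M₃: k=1: 0+15232+30·34·28=43792; k=2: 16320+0+30·16·28=29760 → min 29760 | M₂..M₄: k=2: 0+13440+34·16·30=29760; k=3: 15232+0+34·28·30=43792 → min 29760 | M₃..M₅: k=3: 0+30240+16·28·36=46368; k=4: 13440+0+16·30·36=30720 → min 30720 | M₄..M₆: k=4: 0+30240+28·30·28=53760; k=5: 30240+0+28·36·28=58464 → min 53760.
Length 4: M₁..M₄: k=1: 0+29760+30·34·30=60360; k=2: 16320+13440+30·16·30=44160; k=3: 29760+0+30·28·30=54960 → min 44160 | M₂..M₅: k=2: 0+30720+34·16·36=50304; k=3: 15232+30240+34·28·36=79744; k=4: 29760+0+34·30·36=66480 → min 50304 | M₃..M₆: k=3: 0+53760+16·28·28=66304; k=4: 13440+30240+16·30·28=57120; k=5: 30720+0+16·36·28=46848 → min 46848.
Length 5: M₁..M₅: k=1: 0+50304+30·34·36=87024; k=2: 16320+30720+30·16·36=64320; k=3: 29760+30240+30·28·36=90240; k=4: 44160+0+30·30·36=76560 → min 64320 | M₂..M₆: k=2: 0+46848+34·16·28=62080; k=3: 15232+53760+34·28·28=95648; k=4: 29760+30240+34·30·28=88560; k=5: 50304+0+34·36·28=84576 → min 62080.
Top-level splits: k=1: (M₁..M₁)·(M₂..M₆) → 0+62080+30·34·28 = 90640; k=2: (M₁..M₂)·(M₃..M₆) → 16320+46848+30·16·28 = 76608; k=3: (M₁..M₃)·(M₄..M₆) → 29760+53760+30·28·28 = 107040; k=4: (M₁..M₄)·(M₅..M₆) → 44160+30240+30·30·28 = 99600; k=5: (M₁..M₅)·(M₆..M₆) → 64320+0+30·36·28 = 94560.
Best split is after M₂, i.e. k = 2.

2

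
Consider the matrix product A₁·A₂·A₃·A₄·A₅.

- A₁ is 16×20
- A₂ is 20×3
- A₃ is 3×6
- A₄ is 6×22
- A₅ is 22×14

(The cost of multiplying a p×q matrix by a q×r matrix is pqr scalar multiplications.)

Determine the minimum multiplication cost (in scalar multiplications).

2952

Adjacent pairs: A₁A₂ = 16·20·3 = 960; A₂A₃ = 20·3·6 = 360; A₃A₄ = 3·6·22 = 396; A₄A₅ = 6·22·14 = 1848.
Length 3: A₁..A₃: k=1: 0+360+16·20·6=2280; k=2: 960+0+16·3·6=1248 → min 1248 | A₂..A₄: k=2: 0+396+20·3·22=1716; k=3: 360+0+20·6·22=3000 → min 1716 | A₃..A₅: k=3: 0+1848+3·6·14=2100; k=4: 396+0+3·22·14=1320 → min 1320.
Length 4: A₁..A₄: k=1: 0+1716+16·20·22=8756; k=2: 960+396+16·3·22=2412; k=3: 1248+0+16·6·22=3360 → min 2412 | A₂..A₅: k=2: 0+1320+20·3·14=2160; k=3: 360+1848+20·6·14=3888; k=4: 1716+0+20·22·14=7876 → min 2160.
Length 5: A₁..A₅: k=1: 0+2160+16·20·14=6640; k=2: 960+1320+16·3·14=2952; k=3: 1248+1848+16·6·14=4440; k=4: 2412+0+16·22·14=7340 → min 2952.
Optimal order: ((A₁·A₂)·((A₃·A₄)·A₅)) with cost 2952.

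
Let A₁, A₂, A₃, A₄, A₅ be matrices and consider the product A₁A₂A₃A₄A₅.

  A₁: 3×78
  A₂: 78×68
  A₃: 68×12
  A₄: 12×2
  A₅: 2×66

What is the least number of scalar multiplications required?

Adjacent pairs: A₁A₂ = 3·78·68 = 15912; A₂A₃ = 78·68·12 = 63648; A₃A₄ = 68·12·2 = 1632; A₄A₅ = 12·2·66 = 1584.
Length 3: A₁..A₃: k=1: 0+63648+3·78·12=66456; k=2: 15912+0+3·68·12=18360 → min 18360 | A₂..A₄: k=2: 0+1632+78·68·2=12240; k=3: 63648+0+78·12·2=65520 → min 12240 | A₃..A₅: k=3: 0+1584+68·12·66=55440; k=4: 1632+0+68·2·66=10608 → min 10608.
Length 4: A₁..A₄: k=1: 0+12240+3·78·2=12708; k=2: 15912+1632+3·68·2=17952; k=3: 18360+0+3·12·2=18432 → min 12708 | A₂..A₅: k=2: 0+10608+78·68·66=360672; k=3: 63648+1584+78·12·66=127008; k=4: 12240+0+78·2·66=22536 → min 22536.
Length 5: A₁..A₅: k=1: 0+22536+3·78·66=37980; k=2: 15912+10608+3·68·66=39984; k=3: 18360+1584+3·12·66=22320; k=4: 12708+0+3·2·66=13104 → min 13104.
Optimal order: ((A₁(A₂(A₃A₄)))A₅) with cost 13104.

13104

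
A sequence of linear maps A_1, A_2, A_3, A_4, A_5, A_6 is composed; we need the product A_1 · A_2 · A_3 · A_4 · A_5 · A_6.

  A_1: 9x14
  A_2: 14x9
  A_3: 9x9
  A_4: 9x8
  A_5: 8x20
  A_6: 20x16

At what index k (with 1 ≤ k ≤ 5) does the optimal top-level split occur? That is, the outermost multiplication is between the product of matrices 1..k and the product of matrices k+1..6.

4

Adjacent pairs: A_1A_2 = 9·14·9 = 1134; A_2A_3 = 14·9·9 = 1134; A_3A_4 = 9·9·8 = 648; A_4A_5 = 9·8·20 = 1440; A_5A_6 = 8·20·16 = 2560.
Length 3: A_1..A_3: k=1: 0+1134+9·14·9=2268; k=2: 1134+0+9·9·9=1863 → min 1863 | A_2..A_4: k=2: 0+648+14·9·8=1656; k=3: 1134+0+14·9·8=2142 → min 1656 | A_3..A_5: k=3: 0+1440+9·9·20=3060; k=4: 648+0+9·8·20=2088 → min 2088 | A_4..A_6: k=4: 0+2560+9·8·16=3712; k=5: 1440+0+9·20·16=4320 → min 3712.
Length 4: A_1..A_4: k=1: 0+1656+9·14·8=2664; k=2: 1134+648+9·9·8=2430; k=3: 1863+0+9·9·8=2511 → min 2430 | A_2..A_5: k=2: 0+2088+14·9·20=4608; k=3: 1134+1440+14·9·20=5094; k=4: 1656+0+14·8·20=3896 → min 3896 | A_3..A_6: k=3: 0+3712+9·9·16=5008; k=4: 648+2560+9·8·16=4360; k=5: 2088+0+9·20·16=4968 → min 4360.
Length 5: A_1..A_5: k=1: 0+3896+9·14·20=6416; k=2: 1134+2088+9·9·20=4842; k=3: 1863+1440+9·9·20=4923; k=4: 2430+0+9·8·20=3870 → min 3870 | A_2..A_6: k=2: 0+4360+14·9·16=6376; k=3: 1134+3712+14·9·16=6862; k=4: 1656+2560+14·8·16=6008; k=5: 3896+0+14·20·16=8376 → min 6008.
Top-level splits: k=1: (A_1..A_1)·(A_2..A_6) → 0+6008+9·14·16 = 8024; k=2: (A_1..A_2)·(A_3..A_6) → 1134+4360+9·9·16 = 6790; k=3: (A_1..A_3)·(A_4..A_6) → 1863+3712+9·9·16 = 6871; k=4: (A_1..A_4)·(A_5..A_6) → 2430+2560+9·8·16 = 6142; k=5: (A_1..A_5)·(A_6..A_6) → 3870+0+9·20·16 = 6750.
Best split is after A_4, i.e. k = 4.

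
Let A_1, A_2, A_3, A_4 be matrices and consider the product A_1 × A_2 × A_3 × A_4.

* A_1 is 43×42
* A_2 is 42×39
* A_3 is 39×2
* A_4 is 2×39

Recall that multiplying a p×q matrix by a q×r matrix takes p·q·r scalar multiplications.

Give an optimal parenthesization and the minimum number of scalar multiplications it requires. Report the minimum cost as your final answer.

10242

Adjacent pairs: A_1A_2 = 43·42·39 = 70434; A_2A_3 = 42·39·2 = 3276; A_3A_4 = 39·2·39 = 3042.
Length 3: A_1..A_3: k=1: 0+3276+43·42·2=6888; k=2: 70434+0+43·39·2=73788 → min 6888 | A_2..A_4: k=2: 0+3042+42·39·39=66924; k=3: 3276+0+42·2·39=6552 → min 6552.
Length 4: A_1..A_4: k=1: 0+6552+43·42·39=76986; k=2: 70434+3042+43·39·39=138879; k=3: 6888+0+43·2·39=10242 → min 10242.
Optimal parenthesization: ((A_1 × (A_2 × A_3)) × A_4) with cost 10242.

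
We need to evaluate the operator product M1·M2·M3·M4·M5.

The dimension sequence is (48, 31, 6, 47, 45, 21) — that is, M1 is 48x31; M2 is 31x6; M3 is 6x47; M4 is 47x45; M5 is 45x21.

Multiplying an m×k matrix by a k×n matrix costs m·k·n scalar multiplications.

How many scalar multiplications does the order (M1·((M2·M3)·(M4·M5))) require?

(M2·M3): 31×6 by 6×47 → 31×47, cost 31·6·47 = 8742
(M4·M5): 47×45 by 45×21 → 47×21, cost 47·45·21 = 44415
((M2·M3)·(M4·M5)): 31×47 by 47×21 → 31×21, cost 31·47·21 = 30597; cumulative 83754
(M1·((M2·M3)·(M4·M5))): 48×31 by 31×21 → 48×21, cost 48·31·21 = 31248; cumulative 115002
Total: 115002 scalar multiplications.

115002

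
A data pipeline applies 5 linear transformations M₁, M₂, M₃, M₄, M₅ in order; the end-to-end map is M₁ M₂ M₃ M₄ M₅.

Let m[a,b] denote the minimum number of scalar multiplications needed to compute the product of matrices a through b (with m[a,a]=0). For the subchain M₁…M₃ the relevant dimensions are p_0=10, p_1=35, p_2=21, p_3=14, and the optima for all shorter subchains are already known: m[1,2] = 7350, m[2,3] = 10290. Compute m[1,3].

m[1,3] = min over k∈[1,2] of m[1,k]+m[k+1,3]+p_{0}·p_k·p_{3}.
k=1: 0 + 10290 + 10·35·14 = 15190; k=2: 7350 + 0 + 10·21·14 = 10290.
Minimum: 10290 at k=2.

10290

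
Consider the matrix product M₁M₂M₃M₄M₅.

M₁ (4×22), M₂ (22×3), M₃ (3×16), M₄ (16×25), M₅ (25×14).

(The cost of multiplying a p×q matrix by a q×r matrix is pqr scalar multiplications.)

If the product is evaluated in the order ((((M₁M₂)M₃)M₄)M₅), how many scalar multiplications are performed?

3456

(M₁M₂): 4×22 by 22×3 → 4×3, cost 4·22·3 = 264
((M₁M₂)M₃): 4×3 by 3×16 → 4×16, cost 4·3·16 = 192; cumulative 456
(((M₁M₂)M₃)M₄): 4×16 by 16×25 → 4×25, cost 4·16·25 = 1600; cumulative 2056
((((M₁M₂)M₃)M₄)M₅): 4×25 by 25×14 → 4×14, cost 4·25·14 = 1400; cumulative 3456
Total: 3456 scalar multiplications.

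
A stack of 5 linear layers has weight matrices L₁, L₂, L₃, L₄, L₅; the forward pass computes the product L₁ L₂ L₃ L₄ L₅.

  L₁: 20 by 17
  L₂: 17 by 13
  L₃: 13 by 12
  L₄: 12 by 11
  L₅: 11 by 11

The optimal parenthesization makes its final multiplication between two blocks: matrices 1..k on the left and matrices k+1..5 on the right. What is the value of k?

1

Adjacent pairs: L₁L₂ = 20·17·13 = 4420; L₂L₃ = 17·13·12 = 2652; L₃L₄ = 13·12·11 = 1716; L₄L₅ = 12·11·11 = 1452.
Length 3: L₁..L₃: k=1: 0+2652+20·17·12=6732; k=2: 4420+0+20·13·12=7540 → min 6732 | L₂..L₄: k=2: 0+1716+17·13·11=4147; k=3: 2652+0+17·12·11=4896 → min 4147 | L₃..L₅: k=3: 0+1452+13·12·11=3168; k=4: 1716+0+13·11·11=3289 → min 3168.
Length 4: L₁..L₄: k=1: 0+4147+20·17·11=7887; k=2: 4420+1716+20·13·11=8996; k=3: 6732+0+20·12·11=9372 → min 7887 | L₂..L₅: k=2: 0+3168+17·13·11=5599; k=3: 2652+1452+17·12·11=6348; k=4: 4147+0+17·11·11=6204 → min 5599.
Top-level splits: k=1: (L₁..L₁)·(L₂..L₅) → 0+5599+20·17·11 = 9339; k=2: (L₁..L₂)·(L₃..L₅) → 4420+3168+20·13·11 = 10448; k=3: (L₁..L₃)·(L₄..L₅) → 6732+1452+20·12·11 = 10824; k=4: (L₁..L₄)·(L₅..L₅) → 7887+0+20·11·11 = 10307.
Best split is after L₁, i.e. k = 1.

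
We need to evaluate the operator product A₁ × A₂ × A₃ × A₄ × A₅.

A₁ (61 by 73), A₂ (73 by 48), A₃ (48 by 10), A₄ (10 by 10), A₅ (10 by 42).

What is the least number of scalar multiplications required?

109390

Adjacent pairs: A₁A₂ = 61·73·48 = 213744; A₂A₃ = 73·48·10 = 35040; A₃A₄ = 48·10·10 = 4800; A₄A₅ = 10·10·42 = 4200.
Length 3: A₁..A₃: k=1: 0+35040+61·73·10=79570; k=2: 213744+0+61·48·10=243024 → min 79570 | A₂..A₄: k=2: 0+4800+73·48·10=39840; k=3: 35040+0+73·10·10=42340 → min 39840 | A₃..A₅: k=3: 0+4200+48·10·42=24360; k=4: 4800+0+48·10·42=24960 → min 24360.
Length 4: A₁..A₄: k=1: 0+39840+61·73·10=84370; k=2: 213744+4800+61·48·10=247824; k=3: 79570+0+61·10·10=85670 → min 84370 | A₂..A₅: k=2: 0+24360+73·48·42=171528; k=3: 35040+4200+73·10·42=69900; k=4: 39840+0+73·10·42=70500 → min 69900.
Length 5: A₁..A₅: k=1: 0+69900+61·73·42=256926; k=2: 213744+24360+61·48·42=361080; k=3: 79570+4200+61·10·42=109390; k=4: 84370+0+61·10·42=109990 → min 109390.
Optimal order: ((A₁ × (A₂ × A₃)) × (A₄ × A₅)) with cost 109390.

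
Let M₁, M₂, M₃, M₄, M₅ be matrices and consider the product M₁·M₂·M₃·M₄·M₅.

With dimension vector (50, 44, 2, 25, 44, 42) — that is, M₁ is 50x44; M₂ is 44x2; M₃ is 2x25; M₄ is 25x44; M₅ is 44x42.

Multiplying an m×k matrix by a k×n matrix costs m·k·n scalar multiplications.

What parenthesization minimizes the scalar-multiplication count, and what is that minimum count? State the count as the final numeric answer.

14496

Adjacent pairs: M₁M₂ = 50·44·2 = 4400; M₂M₃ = 44·2·25 = 2200; M₃M₄ = 2·25·44 = 2200; M₄M₅ = 25·44·42 = 46200.
Length 3: M₁..M₃: k=1: 0+2200+50·44·25=57200; k=2: 4400+0+50·2·25=6900 → min 6900 | M₂..M₄: k=2: 0+2200+44·2·44=6072; k=3: 2200+0+44·25·44=50600 → min 6072 | M₃..M₅: k=3: 0+46200+2·25·42=48300; k=4: 2200+0+2·44·42=5896 → min 5896.
Length 4: M₁..M₄: k=1: 0+6072+50·44·44=102872; k=2: 4400+2200+50·2·44=11000; k=3: 6900+0+50·25·44=61900 → min 11000 | M₂..M₅: k=2: 0+5896+44·2·42=9592; k=3: 2200+46200+44·25·42=94600; k=4: 6072+0+44·44·42=87384 → min 9592.
Length 5: M₁..M₅: k=1: 0+9592+50·44·42=101992; k=2: 4400+5896+50·2·42=14496; k=3: 6900+46200+50·25·42=105600; k=4: 11000+0+50·44·42=103400 → min 14496.
Optimal parenthesization: ((M₁·M₂)·((M₃·M₄)·M₅)) with cost 14496.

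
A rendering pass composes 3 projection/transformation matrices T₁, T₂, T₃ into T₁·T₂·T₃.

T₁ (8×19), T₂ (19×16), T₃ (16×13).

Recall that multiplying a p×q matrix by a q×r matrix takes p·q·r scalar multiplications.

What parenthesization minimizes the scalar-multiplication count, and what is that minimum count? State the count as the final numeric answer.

(T₁·(T₂·T₃)): cost 5928.
((T₁·T₂)·T₃): cost 4096.
Optimal: ((T₁·T₂)·T₃) with cost 4096.

4096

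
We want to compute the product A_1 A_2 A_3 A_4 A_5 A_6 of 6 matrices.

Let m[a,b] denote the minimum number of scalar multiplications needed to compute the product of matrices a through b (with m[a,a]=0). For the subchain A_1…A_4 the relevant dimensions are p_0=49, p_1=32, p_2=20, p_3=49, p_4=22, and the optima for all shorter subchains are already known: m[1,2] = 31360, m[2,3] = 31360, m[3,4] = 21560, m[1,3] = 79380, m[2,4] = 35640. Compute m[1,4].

70136

m[1,4] = min over k∈[1,3] of m[1,k]+m[k+1,4]+p_{0}·p_k·p_{4}.
k=1: 0 + 35640 + 49·32·22 = 70136; k=2: 31360 + 21560 + 49·20·22 = 74480; k=3: 79380 + 0 + 49·49·22 = 132202.
Minimum: 70136 at k=1.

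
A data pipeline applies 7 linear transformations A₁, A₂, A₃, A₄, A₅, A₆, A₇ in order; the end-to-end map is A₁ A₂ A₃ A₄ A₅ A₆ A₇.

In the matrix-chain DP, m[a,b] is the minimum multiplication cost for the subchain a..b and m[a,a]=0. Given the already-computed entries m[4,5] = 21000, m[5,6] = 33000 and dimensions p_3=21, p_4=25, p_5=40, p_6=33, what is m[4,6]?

48720

m[4,6] = min over k∈[4,5] of m[4,k]+m[k+1,6]+p_{3}·p_k·p_{6}.
k=4: 0 + 33000 + 21·25·33 = 50325; k=5: 21000 + 0 + 21·40·33 = 48720.
Minimum: 48720 at k=5.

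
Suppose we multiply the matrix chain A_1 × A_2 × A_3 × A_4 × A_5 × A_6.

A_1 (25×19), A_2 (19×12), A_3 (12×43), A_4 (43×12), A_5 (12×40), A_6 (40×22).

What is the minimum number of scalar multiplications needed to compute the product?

31788

Adjacent pairs: A_1A_2 = 25·19·12 = 5700; A_2A_3 = 19·12·43 = 9804; A_3A_4 = 12·43·12 = 6192; A_4A_5 = 43·12·40 = 20640; A_5A_6 = 12·40·22 = 10560.
Length 3: A_1..A_3: k=1: 0+9804+25·19·43=30229; k=2: 5700+0+25·12·43=18600 → min 18600 | A_2..A_4: k=2: 0+6192+19·12·12=8928; k=3: 9804+0+19·43·12=19608 → min 8928 | A_3..A_5: k=3: 0+20640+12·43·40=41280; k=4: 6192+0+12·12·40=11952 → min 11952 | A_4..A_6: k=4: 0+10560+43·12·22=21912; k=5: 20640+0+43·40·22=58480 → min 21912.
Length 4: A_1..A_4: k=1: 0+8928+25·19·12=14628; k=2: 5700+6192+25·12·12=15492; k=3: 18600+0+25·43·12=31500 → min 14628 | A_2..A_5: k=2: 0+11952+19·12·40=21072; k=3: 9804+20640+19·43·40=63124; k=4: 8928+0+19·12·40=18048 → min 18048 | A_3..A_6: k=3: 0+21912+12·43·22=33264; k=4: 6192+10560+12·12·22=19920; k=5: 11952+0+12·40·22=22512 → min 19920.
Length 5: A_1..A_5: k=1: 0+18048+25·19·40=37048; k=2: 5700+11952+25·12·40=29652; k=3: 18600+20640+25·43·40=82240; k=4: 14628+0+25·12·40=26628 → min 26628 | A_2..A_6: k=2: 0+19920+19·12·22=24936; k=3: 9804+21912+19·43·22=49690; k=4: 8928+10560+19·12·22=24504; k=5: 18048+0+19·40·22=34768 → min 24504.
Length 6: A_1..A_6: k=1: 0+24504+25·19·22=34954; k=2: 5700+19920+25·12·22=32220; k=3: 18600+21912+25·43·22=64162; k=4: 14628+10560+25·12·22=31788; k=5: 26628+0+25·40·22=48628 → min 31788.
Optimal order: ((A_1 × (A_2 × (A_3 × A_4))) × (A_5 × A_6)) with cost 31788.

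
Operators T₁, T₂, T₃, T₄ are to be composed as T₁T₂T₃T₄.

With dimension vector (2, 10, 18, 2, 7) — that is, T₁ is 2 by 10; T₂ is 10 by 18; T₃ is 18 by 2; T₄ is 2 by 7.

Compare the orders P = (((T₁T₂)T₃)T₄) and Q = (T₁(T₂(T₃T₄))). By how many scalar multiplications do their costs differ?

1192

Order P = (((T₁T₂)T₃)T₄): (T₁T₂): 2×10 by 10×18 → 2×18, cost 2·10·18 = 360; ((T₁T₂)T₃): 2×18 by 18×2 → 2×2, cost 2·18·2 = 72; cumulative 432; (((T₁T₂)T₃)T₄): 2×2 by 2×7 → 2×7, cost 2·2·7 = 28; cumulative 460. Total 460.
Order Q = (T₁(T₂(T₃T₄))): (T₃T₄): 18×2 by 2×7 → 18×7, cost 18·2·7 = 252; (T₂(T₃T₄)): 10×18 by 18×7 → 10×7, cost 10·18·7 = 1260; cumulative 1512; (T₁(T₂(T₃T₄))): 2×10 by 10×7 → 2×7, cost 2·10·7 = 140; cumulative 1652. Total 1652.
Difference: |460 − 1652| = 1192.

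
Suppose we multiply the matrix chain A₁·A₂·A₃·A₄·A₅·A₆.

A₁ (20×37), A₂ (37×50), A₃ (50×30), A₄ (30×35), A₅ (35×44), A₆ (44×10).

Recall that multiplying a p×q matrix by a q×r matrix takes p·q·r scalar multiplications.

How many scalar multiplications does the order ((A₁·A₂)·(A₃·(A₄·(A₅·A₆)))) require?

(A₁·A₂): 20×37 by 37×50 → 20×50, cost 20·37·50 = 37000
(A₅·A₆): 35×44 by 44×10 → 35×10, cost 35·44·10 = 15400
(A₄·(A₅·A₆)): 30×35 by 35×10 → 30×10, cost 30·35·10 = 10500; cumulative 25900
(A₃·(A₄·(A₅·A₆))): 50×30 by 30×10 → 50×10, cost 50·30·10 = 15000; cumulative 40900
((A₁·A₂)·(A₃·(A₄·(A₅·A₆)))): 20×50 by 50×10 → 20×10, cost 20·50·10 = 10000; cumulative 87900
Total: 87900 scalar multiplications.

87900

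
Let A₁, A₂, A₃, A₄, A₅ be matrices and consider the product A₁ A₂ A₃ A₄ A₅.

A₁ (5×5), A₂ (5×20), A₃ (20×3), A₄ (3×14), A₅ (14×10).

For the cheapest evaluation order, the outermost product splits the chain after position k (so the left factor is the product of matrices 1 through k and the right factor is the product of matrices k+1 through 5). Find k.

Adjacent pairs: A₁A₂ = 5·5·20 = 500; A₂A₃ = 5·20·3 = 300; A₃A₄ = 20·3·14 = 840; A₄A₅ = 3·14·10 = 420.
Length 3: A₁..A₃: k=1: 0+300+5·5·3=375; k=2: 500+0+5·20·3=800 → min 375 | A₂..A₄: k=2: 0+840+5·20·14=2240; k=3: 300+0+5·3·14=510 → min 510 | A₃..A₅: k=3: 0+420+20·3·10=1020; k=4: 840+0+20·14·10=3640 → min 1020.
Length 4: A₁..A₄: k=1: 0+510+5·5·14=860; k=2: 500+840+5·20·14=2740; k=3: 375+0+5·3·14=585 → min 585 | A₂..A₅: k=2: 0+1020+5·20·10=2020; k=3: 300+420+5·3·10=870; k=4: 510+0+5·14·10=1210 → min 870.
Top-level splits: k=1: (A₁..A₁)·(A₂..A₅) → 0+870+5·5·10 = 1120; k=2: (A₁..A₂)·(A₃..A₅) → 500+1020+5·20·10 = 2520; k=3: (A₁..A₃)·(A₄..A₅) → 375+420+5·3·10 = 945; k=4: (A₁..A₄)·(A₅..A₅) → 585+0+5·14·10 = 1285.
Best split is after A₃, i.e. k = 3.

3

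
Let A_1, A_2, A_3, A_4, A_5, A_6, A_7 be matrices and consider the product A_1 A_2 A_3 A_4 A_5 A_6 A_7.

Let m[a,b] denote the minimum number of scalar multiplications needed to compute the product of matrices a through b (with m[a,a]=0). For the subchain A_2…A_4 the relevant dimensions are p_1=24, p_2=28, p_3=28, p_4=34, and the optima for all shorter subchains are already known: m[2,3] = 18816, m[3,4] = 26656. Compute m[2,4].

41664

m[2,4] = min over k∈[2,3] of m[2,k]+m[k+1,4]+p_{1}·p_k·p_{4}.
k=2: 0 + 26656 + 24·28·34 = 49504; k=3: 18816 + 0 + 24·28·34 = 41664.
Minimum: 41664 at k=3.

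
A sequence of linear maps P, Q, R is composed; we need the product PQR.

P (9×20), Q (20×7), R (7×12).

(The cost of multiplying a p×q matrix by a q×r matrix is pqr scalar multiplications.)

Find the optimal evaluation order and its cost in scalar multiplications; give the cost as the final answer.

2016

(P(QR)): cost 3840.
((PQ)R): cost 2016.
Optimal: ((PQ)R) with cost 2016.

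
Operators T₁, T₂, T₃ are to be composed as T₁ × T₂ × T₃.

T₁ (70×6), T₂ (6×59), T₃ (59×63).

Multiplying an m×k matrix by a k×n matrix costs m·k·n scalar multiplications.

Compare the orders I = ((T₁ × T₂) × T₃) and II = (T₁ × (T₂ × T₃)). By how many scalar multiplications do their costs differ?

Order I = ((T₁ × T₂) × T₃): (T₁ × T₂): 70×6 by 6×59 → 70×59, cost 70·6·59 = 24780; ((T₁ × T₂) × T₃): 70×59 by 59×63 → 70×63, cost 70·59·63 = 260190; cumulative 284970. Total 284970.
Order II = (T₁ × (T₂ × T₃)): (T₂ × T₃): 6×59 by 59×63 → 6×63, cost 6·59·63 = 22302; (T₁ × (T₂ × T₃)): 70×6 by 6×63 → 70×63, cost 70·6·63 = 26460; cumulative 48762. Total 48762.
Difference: |284970 − 48762| = 236208.

236208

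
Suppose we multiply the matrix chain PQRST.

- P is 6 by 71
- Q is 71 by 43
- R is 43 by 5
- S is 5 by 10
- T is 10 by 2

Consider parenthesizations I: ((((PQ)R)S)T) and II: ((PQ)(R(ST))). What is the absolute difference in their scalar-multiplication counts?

Order I = ((((PQ)R)S)T): (PQ): 6×71 by 71×43 → 6×43, cost 6·71·43 = 18318; ((PQ)R): 6×43 by 43×5 → 6×5, cost 6·43·5 = 1290; cumulative 19608; (((PQ)R)S): 6×5 by 5×10 → 6×10, cost 6·5·10 = 300; cumulative 19908; ((((PQ)R)S)T): 6×10 by 10×2 → 6×2, cost 6·10·2 = 120; cumulative 20028. Total 20028.
Order II = ((PQ)(R(ST))): (PQ): 6×71 by 71×43 → 6×43, cost 6·71·43 = 18318; (ST): 5×10 by 10×2 → 5×2, cost 5·10·2 = 100; (R(ST)): 43×5 by 5×2 → 43×2, cost 43·5·2 = 430; cumulative 530; ((PQ)(R(ST))): 6×43 by 43×2 → 6×2, cost 6·43·2 = 516; cumulative 19364. Total 19364.
Difference: |20028 − 19364| = 664.

664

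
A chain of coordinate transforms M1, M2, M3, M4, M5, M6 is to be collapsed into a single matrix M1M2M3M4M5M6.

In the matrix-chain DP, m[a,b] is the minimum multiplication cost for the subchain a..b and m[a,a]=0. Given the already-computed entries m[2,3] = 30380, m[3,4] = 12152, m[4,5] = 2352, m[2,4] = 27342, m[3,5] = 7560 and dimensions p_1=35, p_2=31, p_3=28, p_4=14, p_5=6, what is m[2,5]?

m[2,5] = min over k∈[2,4] of m[2,k]+m[k+1,5]+p_{1}·p_k·p_{5}.
k=2: 0 + 7560 + 35·31·6 = 14070; k=3: 30380 + 2352 + 35·28·6 = 38612; k=4: 27342 + 0 + 35·14·6 = 30282.
Minimum: 14070 at k=2.

14070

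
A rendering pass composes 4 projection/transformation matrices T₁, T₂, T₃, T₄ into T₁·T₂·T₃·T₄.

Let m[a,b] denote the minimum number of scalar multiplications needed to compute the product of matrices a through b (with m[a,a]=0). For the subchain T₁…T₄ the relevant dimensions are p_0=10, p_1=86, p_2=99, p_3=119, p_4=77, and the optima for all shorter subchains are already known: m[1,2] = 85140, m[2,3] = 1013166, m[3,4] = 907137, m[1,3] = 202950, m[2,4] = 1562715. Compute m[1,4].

294580

m[1,4] = min over k∈[1,3] of m[1,k]+m[k+1,4]+p_{0}·p_k·p_{4}.
k=1: 0 + 1562715 + 10·86·77 = 1628935; k=2: 85140 + 907137 + 10·99·77 = 1068507; k=3: 202950 + 0 + 10·119·77 = 294580.
Minimum: 294580 at k=3.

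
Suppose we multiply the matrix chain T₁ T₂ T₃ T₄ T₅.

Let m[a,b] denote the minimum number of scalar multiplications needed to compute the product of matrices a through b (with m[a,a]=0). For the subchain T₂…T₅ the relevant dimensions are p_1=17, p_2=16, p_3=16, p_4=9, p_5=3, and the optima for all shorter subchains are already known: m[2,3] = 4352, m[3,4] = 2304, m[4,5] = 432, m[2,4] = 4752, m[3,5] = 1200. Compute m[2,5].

2016

m[2,5] = min over k∈[2,4] of m[2,k]+m[k+1,5]+p_{1}·p_k·p_{5}.
k=2: 0 + 1200 + 17·16·3 = 2016; k=3: 4352 + 432 + 17·16·3 = 5600; k=4: 4752 + 0 + 17·9·3 = 5211.
Minimum: 2016 at k=2.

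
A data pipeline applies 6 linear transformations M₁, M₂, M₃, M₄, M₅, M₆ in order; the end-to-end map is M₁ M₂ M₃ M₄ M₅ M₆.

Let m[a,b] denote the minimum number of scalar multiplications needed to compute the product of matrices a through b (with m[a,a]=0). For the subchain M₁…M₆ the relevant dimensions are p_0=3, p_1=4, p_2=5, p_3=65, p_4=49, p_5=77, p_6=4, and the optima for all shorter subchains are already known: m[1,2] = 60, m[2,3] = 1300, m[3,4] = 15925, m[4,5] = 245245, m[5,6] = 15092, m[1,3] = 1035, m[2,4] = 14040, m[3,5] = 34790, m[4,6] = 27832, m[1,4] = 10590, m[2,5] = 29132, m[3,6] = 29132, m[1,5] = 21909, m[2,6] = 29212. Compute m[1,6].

22833

m[1,6] = min over k∈[1,5] of m[1,k]+m[k+1,6]+p_{0}·p_k·p_{6}.
k=1: 0 + 29212 + 3·4·4 = 29260; k=2: 60 + 29132 + 3·5·4 = 29252; k=3: 1035 + 27832 + 3·65·4 = 29647; k=4: 10590 + 15092 + 3·49·4 = 26270; k=5: 21909 + 0 + 3·77·4 = 22833.
Minimum: 22833 at k=5.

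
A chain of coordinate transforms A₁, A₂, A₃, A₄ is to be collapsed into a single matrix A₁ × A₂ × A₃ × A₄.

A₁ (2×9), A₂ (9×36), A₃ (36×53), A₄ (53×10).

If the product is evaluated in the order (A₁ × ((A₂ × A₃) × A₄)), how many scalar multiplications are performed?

22122

(A₂ × A₃): 9×36 by 36×53 → 9×53, cost 9·36·53 = 17172
((A₂ × A₃) × A₄): 9×53 by 53×10 → 9×10, cost 9·53·10 = 4770; cumulative 21942
(A₁ × ((A₂ × A₃) × A₄)): 2×9 by 9×10 → 2×10, cost 2·9·10 = 180; cumulative 22122
Total: 22122 scalar multiplications.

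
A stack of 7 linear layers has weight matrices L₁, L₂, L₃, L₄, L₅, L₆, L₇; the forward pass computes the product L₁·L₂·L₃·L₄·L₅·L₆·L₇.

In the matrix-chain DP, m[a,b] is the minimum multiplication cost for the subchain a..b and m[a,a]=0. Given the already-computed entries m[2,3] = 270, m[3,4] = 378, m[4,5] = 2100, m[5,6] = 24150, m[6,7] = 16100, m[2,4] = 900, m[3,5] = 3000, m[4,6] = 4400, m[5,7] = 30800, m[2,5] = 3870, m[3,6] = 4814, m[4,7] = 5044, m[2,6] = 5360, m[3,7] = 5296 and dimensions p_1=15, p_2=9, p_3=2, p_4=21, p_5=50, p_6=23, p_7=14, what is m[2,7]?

5734

m[2,7] = min over k∈[2,6] of m[2,k]+m[k+1,7]+p_{1}·p_k·p_{7}.
k=2: 0 + 5296 + 15·9·14 = 7186; k=3: 270 + 5044 + 15·2·14 = 5734; k=4: 900 + 30800 + 15·21·14 = 36110; k=5: 3870 + 16100 + 15·50·14 = 30470; k=6: 5360 + 0 + 15·23·14 = 10190.
Minimum: 5734 at k=3.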